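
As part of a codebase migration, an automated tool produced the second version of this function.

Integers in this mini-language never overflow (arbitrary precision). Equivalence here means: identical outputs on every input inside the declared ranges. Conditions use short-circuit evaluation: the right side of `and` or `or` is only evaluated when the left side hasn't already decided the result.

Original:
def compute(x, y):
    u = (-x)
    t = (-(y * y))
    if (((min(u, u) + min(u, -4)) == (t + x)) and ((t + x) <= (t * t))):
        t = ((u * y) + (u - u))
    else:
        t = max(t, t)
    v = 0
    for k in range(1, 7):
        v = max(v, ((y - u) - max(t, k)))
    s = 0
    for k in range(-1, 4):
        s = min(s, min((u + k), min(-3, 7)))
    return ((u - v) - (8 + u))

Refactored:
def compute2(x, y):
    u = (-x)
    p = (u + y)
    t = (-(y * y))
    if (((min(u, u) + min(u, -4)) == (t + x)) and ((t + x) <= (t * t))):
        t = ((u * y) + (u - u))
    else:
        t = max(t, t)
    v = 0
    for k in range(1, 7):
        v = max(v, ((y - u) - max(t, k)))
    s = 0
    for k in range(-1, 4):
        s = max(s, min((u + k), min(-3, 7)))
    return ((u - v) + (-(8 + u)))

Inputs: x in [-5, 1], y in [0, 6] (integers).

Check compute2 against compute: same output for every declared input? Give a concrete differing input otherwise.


The suspicious edit (`min(s, min((u + k), min(-3, 7)))` became `max(s, min((u + k), min(-3, 7)))`) never changes the result for any input inside the declared domain.
As a probe, take x=1, y=3: compute runs u=-1, then t=-9, then (((min(u, u) + min(u, -4)) == (t + x)) and ((t + x) <= (t * t))) is false, then t=-9, then v=0, then (k=1), then v=3, then (k=2), then v=3, then (k=3), then v=3, then (k=4), then v=3, then (k=5), then v=3, then (k=6), then v=3, then s=0, then (k=-1), then s=-3, then (k=0), then s=-3, then (k=1), then s=-3, then (k=2), then s=-3, then (k=3), then s=-3, then returns -11; compute2 runs u=-1, then p=2, then t=-9, then (((min(u, u) + min(u, -4)) == (t + x)) and ((t + x) <= (t * t))) is false, then t=-9, then v=0, then (k=1), then v=3, then (k=2), then v=3, then (k=3), then v=3, then (k=4), then v=3, then (k=5), then v=3, then (k=6), then v=3, then s=0, then (k=-1), then s=0, then (k=0), then s=0, then (k=1), then s=0, then (k=2), then s=0, then (k=3), then s=0, then returns -11; both end at -11.
Sweeping the whole domain (49 inputs) finds no disagreement.
verdict: equivalent


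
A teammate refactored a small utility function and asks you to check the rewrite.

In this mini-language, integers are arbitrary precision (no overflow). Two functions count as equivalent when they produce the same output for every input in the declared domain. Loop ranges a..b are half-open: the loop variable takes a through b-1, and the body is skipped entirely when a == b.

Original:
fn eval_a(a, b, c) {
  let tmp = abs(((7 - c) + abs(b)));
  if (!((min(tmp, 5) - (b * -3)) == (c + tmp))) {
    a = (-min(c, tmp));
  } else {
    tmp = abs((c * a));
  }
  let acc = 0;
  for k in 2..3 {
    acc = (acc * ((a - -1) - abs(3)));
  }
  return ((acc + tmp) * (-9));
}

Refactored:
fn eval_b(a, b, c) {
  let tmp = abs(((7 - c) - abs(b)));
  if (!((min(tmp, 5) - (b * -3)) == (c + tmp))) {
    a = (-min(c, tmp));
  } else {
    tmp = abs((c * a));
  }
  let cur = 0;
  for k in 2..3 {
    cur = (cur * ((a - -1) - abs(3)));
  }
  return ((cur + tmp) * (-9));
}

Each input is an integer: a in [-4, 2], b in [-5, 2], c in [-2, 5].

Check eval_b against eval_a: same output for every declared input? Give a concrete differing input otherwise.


The rewrite breaks on a=-4, b=-5, c=-2, where the results are -126 and -36.
eval_a: tmp := 14 | (!((min(tmp, 5) - (b * -3)) == (c + tmp))): true | a := 2 | acc := 0 | iter k=2: | acc := 0 | result -126
eval_b: tmp := 4 | (!((min(tmp, 5) - (b * -3)) == (c + tmp))): true | a := 2 | cur := 0 | iter k=2: | cur := 0 | result -36
verdict: not equivalent; witness: a=-4, b=-5, c=-2


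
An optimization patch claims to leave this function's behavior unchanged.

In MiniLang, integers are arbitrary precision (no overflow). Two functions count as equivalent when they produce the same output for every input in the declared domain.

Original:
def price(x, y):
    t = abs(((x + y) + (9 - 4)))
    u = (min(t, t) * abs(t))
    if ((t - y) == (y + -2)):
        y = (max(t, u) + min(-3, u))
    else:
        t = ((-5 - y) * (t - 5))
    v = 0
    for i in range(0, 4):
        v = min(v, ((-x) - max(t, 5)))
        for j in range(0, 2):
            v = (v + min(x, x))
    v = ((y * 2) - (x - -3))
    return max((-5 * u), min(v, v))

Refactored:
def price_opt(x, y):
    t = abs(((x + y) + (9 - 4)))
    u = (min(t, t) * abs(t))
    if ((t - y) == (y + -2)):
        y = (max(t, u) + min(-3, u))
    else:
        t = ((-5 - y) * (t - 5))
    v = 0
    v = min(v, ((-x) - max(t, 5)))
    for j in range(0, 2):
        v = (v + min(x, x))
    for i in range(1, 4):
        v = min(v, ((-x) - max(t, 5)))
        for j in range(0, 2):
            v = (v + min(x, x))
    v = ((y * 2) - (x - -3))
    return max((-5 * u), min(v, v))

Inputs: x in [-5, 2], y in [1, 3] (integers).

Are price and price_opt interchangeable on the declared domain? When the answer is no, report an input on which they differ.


Reading the diff, among the changes: min/max/abs usage differs; loop structure differs; statement counts differ; arithmetic usage differs; constant usage differs.
Spot check at x=2, y=2 — price: t = 9; u = 81; ((t - y) == (y + -2)) -> false; t = -28; v = 0; [i=0]; v = -7; [j=0]; v = -5; [j=1]; v = -3; [i=1]; v = -7; [j=0]; v = -5; [j=1]; v = -3; [i=2]; v = -7; [j=0]; v = -5; [j=1]; v = -3; [i=3]; v = -7; [j=0]; v = -5; [j=1]; v = -3; v = -1; return -1. price_opt: t = 9; u = 81; ((t - y) == (y + -2)) -> false; t = -28; v = 0; v = -7; [j=0]; v = -5; [j=1]; v = -3; [i=1]; v = -7; [j=0]; v = -5; [j=1]; v = -3; [i=2]; v = -7; [j=0]; v = -5; [j=1]; v = -3; [i=3]; v = -7; [j=0]; v = -5; [j=1]; v = -3; v = -1; return -1. Both give -1.
Sweeping the whole domain (24 inputs) finds no disagreement.
verdict: equivalent


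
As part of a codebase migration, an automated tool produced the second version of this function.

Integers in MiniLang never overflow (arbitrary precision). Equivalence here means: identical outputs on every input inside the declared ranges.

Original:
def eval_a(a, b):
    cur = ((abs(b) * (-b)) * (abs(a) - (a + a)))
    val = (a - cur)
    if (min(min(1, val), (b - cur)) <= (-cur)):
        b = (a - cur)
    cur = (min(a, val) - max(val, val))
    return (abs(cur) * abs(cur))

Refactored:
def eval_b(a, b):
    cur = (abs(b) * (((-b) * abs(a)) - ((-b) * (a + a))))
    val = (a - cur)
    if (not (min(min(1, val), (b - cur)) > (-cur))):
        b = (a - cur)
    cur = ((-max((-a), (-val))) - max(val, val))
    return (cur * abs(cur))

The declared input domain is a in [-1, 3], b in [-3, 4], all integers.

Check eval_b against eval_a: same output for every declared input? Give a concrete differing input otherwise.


Take a=-1, b=1.
eval_a: cur becomes -3; next val becomes 2; next (min(min(1, val), (b - cur)) <= (-cur)) evaluates to true; next b becomes 2; next cur becomes -3; next final value 9
eval_b: cur becomes -3; next val becomes 2; next (not (min(min(1, val), (b - cur)) > (-cur))) evaluates to true; next b becomes 2; next cur becomes -3; next final value -9
9 vs -9 — the two versions disagree here.
verdict: not equivalent; witness: a=-1, b=1


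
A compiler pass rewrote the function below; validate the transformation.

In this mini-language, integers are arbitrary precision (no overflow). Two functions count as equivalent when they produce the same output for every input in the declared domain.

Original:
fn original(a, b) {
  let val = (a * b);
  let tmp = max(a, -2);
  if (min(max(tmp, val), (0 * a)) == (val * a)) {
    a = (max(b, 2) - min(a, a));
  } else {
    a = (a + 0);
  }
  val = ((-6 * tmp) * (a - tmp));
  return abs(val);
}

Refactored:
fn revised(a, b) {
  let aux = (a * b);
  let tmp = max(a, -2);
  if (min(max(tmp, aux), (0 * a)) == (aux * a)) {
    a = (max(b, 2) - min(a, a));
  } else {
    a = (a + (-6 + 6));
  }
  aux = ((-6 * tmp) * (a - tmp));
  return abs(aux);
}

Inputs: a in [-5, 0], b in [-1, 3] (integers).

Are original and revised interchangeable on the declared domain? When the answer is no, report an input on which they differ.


Differences: local variable names differ, arithmetic usage differs, constant usage differs — yet all 30 inputs agree.
verdict: equivalent


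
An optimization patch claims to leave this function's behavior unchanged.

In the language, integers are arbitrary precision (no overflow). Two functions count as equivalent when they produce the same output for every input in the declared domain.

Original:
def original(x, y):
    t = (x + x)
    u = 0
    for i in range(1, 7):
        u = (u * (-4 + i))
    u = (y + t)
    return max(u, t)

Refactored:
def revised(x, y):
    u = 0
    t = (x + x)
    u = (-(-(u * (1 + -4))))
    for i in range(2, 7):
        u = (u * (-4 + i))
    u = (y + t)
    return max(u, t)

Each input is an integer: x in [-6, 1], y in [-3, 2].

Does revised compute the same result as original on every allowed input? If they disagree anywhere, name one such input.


Reading the diff, among the changes: statement counts differ, plus arithmetic usage differs, plus constant usage differs, plus loop structure differs.
One worked example (x=-6, y=-1) — original: t=-12, then u=0, then (i=1), then u=0, then (i=2), then u=0, then (i=3), then u=0, then (i=4), then u=0, then (i=5), then u=0, then (i=6), then u=0, then u=-13, then returns -12; revised: u=0, then t=-12, then u=0, then (i=2), then u=0, then (i=3), then u=0, then (i=4), then u=0, then (i=5), then u=0, then (i=6), then u=0, then u=-13, then returns -12; agreement on -12.
An exhaustive pass over the 48 declared inputs shows identical outputs.
verdict: equivalent


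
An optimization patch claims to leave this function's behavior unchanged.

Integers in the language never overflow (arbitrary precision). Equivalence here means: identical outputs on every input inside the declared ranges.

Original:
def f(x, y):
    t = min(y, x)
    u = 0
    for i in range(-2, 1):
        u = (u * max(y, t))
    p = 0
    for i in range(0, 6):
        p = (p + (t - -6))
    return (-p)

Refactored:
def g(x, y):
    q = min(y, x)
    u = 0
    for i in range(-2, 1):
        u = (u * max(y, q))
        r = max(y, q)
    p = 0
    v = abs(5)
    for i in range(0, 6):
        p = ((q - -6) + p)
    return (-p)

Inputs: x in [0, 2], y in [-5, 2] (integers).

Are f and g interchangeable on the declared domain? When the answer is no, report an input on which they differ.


This is a faithful refactor — min/max/abs usage differs; local variable names differ; constant usage differs; statement counts differ, but the computed results match everywhere.
As a probe, take x=1, y=2: f runs t = 1; u = 0; [i=-2]; u = 0; [i=-1]; u = 0; [i=0]; u = 0; p = 0; [i=0]; p = 7; [i=1]; p = 14; [i=2]; p = 21; [i=3]; p = 28; [i=4]; p = 35; [i=5]; p = 42; return -42; g runs q = 1; u = 0; [i=-2]; u = 0; r = 2; [i=-1]; u = 0; r = 2; [i=0]; u = 0; r = 2; p = 0; v = 5; [i=0]; p = 7; [i=1]; p = 14; [i=2]; p = 21; [i=3]; p = 28; [i=4]; p = 35; [i=5]; p = 42; return -42; both end at -42.
Across all 24 domain points the two functions coincide.
verdict: equivalent


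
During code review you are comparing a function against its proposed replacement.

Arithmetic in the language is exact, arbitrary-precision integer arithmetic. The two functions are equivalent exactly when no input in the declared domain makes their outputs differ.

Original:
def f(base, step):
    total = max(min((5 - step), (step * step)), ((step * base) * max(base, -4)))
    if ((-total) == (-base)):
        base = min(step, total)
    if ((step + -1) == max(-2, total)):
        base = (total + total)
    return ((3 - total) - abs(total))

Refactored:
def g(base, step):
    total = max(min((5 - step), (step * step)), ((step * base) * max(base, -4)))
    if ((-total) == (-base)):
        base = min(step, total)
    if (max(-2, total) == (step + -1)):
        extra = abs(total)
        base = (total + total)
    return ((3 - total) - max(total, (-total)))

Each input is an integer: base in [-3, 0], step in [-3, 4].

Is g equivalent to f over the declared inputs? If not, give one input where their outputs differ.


Comparing the listings, the differences include: local variable names differ; also statement counts differ; also min/max/abs usage differs.
Spot check at base=-3, step=-3 — f: total := 8 | ((-total) == (-base)): false | ((step + -1) == max(-2, total)): false | result -13. g: total := 8 | ((-total) == (-base)): false | (max(-2, total) == (step + -1)): false | result -13. Both give -13.
Every one of the 32 inputs gives matching results.
verdict: equivalent


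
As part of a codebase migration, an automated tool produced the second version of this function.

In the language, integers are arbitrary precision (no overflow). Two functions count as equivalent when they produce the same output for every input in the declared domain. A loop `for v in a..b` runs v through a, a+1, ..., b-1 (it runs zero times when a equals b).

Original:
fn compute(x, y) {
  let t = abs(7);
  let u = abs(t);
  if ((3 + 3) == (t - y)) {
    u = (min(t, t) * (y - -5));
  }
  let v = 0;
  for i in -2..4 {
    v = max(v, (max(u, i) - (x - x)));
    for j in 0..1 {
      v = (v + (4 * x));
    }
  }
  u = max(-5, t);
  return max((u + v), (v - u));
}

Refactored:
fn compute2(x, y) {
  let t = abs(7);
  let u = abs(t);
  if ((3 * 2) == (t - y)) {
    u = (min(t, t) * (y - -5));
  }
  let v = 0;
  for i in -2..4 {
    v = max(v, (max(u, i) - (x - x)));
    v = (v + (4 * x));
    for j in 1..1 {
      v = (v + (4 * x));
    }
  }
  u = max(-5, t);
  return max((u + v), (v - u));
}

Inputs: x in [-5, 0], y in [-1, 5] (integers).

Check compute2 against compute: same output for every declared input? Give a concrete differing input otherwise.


Reading the diff, among the changes: constant usage differs, loop structure differs, statement counts differ, arithmetic usage differs.
As a probe, take x=-2, y=0: compute runs t becomes 7; next u becomes 7; next ((3 + 3) == (t - y)) evaluates to false; next v becomes 0; next at i=-2:; next v becomes 7; next at j=0:; next v becomes -1; next at i=-1:; next v becomes 7; next at j=0:; next v becomes -1; next at i=0:; next v becomes 7; next at j=0:; next v becomes -1; next at i=1:; next v becomes 7; next at j=0:; next v becomes -1; next at i=2:; next v becomes 7; next at j=0:; next v becomes -1; next at i=3:; next v becomes 7; next at j=0:; next v becomes -1; next u becomes 7; next final value 6; compute2 runs t becomes 7; next u becomes 7; next ((3 * 2) == (t - y)) evaluates to false; next v becomes 0; next at i=-2:; next v becomes 7; next v becomes -1; next j never enters its loop body; next at i=-1:; next v becomes 7; next v becomes -1; next j never enters its loop body; next at i=0:; next v becomes 7; next v becomes -1; next j never enters its loop body; next at i=1:; next v becomes 7; next v becomes -1; next j never enters its loop body; next at i=2:; next v becomes 7; next v becomes -1; next j never enters its loop body; next at i=3:; next v becomes 7; next v becomes -1; next j never enters its loop body; next u becomes 7; next final value 6; both end at 6.
Every one of the 42 inputs gives matching results.
verdict: equivalent


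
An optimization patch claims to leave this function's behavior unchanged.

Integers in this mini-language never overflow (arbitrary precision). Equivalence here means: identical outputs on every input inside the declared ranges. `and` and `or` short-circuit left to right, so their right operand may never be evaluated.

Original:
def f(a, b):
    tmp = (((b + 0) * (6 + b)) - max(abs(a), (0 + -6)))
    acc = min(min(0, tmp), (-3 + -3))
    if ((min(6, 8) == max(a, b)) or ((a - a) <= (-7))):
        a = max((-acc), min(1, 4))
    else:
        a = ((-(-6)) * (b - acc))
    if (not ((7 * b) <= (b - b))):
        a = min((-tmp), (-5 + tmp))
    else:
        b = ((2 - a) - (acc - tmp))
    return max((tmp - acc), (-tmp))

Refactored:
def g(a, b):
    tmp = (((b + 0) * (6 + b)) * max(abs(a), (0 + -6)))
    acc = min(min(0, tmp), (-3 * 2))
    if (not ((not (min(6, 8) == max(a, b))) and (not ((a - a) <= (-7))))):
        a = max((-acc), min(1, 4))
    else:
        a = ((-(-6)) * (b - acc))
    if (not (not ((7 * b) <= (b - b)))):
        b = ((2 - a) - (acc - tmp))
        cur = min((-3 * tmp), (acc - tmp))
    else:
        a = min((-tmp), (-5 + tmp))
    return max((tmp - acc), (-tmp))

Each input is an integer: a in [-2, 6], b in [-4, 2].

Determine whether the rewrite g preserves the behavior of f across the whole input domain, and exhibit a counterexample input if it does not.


Take a=-2, b=-4.
f: tmp = -10; acc = -10; ((min(6, 8) == max(a, b)) or ((a - a) <= (-7))) -> false; a = 36; (not ((7 * b) <= (b - b))) -> false; b = -34; return 10
g: tmp = -16; acc = -16; (not ((not (min(6, 8) == max(a, b))) and (not ((a - a) <= (-7))))) -> false; a = 72; (not (not ((7 * b) <= (b - b)))) -> true; b = -70; cur = 0; return 16
10 against 16: the behavior changed.
verdict: not equivalent; witness: a=-2, b=-4


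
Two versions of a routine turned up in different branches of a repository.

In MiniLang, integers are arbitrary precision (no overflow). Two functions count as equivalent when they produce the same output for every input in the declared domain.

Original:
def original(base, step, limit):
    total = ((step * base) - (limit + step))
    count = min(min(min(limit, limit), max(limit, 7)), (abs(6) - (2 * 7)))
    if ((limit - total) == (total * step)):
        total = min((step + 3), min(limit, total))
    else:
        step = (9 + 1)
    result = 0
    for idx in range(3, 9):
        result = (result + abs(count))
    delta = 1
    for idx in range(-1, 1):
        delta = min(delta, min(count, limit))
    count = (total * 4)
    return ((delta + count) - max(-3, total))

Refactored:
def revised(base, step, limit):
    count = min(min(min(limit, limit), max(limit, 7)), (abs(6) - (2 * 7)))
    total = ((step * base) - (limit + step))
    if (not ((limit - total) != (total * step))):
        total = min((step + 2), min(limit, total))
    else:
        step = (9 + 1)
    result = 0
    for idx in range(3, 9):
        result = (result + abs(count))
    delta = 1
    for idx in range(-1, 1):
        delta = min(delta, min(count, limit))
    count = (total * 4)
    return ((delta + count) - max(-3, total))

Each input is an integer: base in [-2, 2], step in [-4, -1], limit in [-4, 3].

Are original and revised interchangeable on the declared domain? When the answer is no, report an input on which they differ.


At base=1, step=-4, limit=0: original gives -11, revised gives -14.
verdict: not equivalent; witness: base=1, step=-4, limit=0


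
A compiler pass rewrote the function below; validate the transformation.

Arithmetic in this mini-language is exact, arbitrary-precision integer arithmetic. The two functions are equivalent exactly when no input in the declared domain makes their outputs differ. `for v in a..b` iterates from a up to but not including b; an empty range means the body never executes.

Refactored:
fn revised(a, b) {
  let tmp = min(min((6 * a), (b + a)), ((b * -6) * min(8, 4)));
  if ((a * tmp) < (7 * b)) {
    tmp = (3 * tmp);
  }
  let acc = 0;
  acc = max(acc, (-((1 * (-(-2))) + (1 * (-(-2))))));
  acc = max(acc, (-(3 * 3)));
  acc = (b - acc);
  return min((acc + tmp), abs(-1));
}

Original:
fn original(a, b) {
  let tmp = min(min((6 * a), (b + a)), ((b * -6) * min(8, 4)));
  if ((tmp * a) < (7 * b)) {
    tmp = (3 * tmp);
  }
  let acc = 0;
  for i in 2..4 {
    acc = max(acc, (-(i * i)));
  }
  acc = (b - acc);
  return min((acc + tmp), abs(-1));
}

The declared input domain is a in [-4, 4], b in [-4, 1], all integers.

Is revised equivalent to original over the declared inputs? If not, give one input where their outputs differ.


The two versions differ — the changes include loop structure differs; and arithmetic usage differs; and constant usage differs; and min/max/abs usage differs; and local variable names differ.
Tracing a=2, b=1: original: tmp := -24 | ((tmp * a) < (7 * b)): true | tmp := -72 | acc := 0 | iter i=2: | acc := 0 | iter i=3: | acc := 0 | acc := 1 | result -71 | revised: tmp := -24 | ((a * tmp) < (7 * b)): true | tmp := -72 | acc := 0 | acc := 0 | acc := 0 | acc := 1 | result -71 — matching result -71.
Checked all 54 inputs in the declared domain: the outputs agree on every one.
verdict: equivalent


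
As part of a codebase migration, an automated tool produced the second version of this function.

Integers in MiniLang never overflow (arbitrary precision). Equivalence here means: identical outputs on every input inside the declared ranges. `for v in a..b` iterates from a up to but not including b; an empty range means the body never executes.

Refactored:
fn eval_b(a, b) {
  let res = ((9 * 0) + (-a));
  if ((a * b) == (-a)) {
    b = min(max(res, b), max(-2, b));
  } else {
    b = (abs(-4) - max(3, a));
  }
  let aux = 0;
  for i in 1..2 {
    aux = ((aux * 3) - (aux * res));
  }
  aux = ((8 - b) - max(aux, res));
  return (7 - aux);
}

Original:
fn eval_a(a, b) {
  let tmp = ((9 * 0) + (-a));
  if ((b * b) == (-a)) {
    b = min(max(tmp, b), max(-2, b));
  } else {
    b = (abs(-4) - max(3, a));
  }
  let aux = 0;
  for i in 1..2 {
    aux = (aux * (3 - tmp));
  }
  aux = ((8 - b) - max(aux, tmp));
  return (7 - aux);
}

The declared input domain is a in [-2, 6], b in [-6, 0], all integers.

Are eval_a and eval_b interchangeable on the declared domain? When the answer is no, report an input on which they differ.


Not equivalent: a=-2, b=-1 separates them (2 vs 0).
eval_a: tmp = 2; ((b * b) == (-a)) -> false; b = 1; aux = 0; [i=1]; aux = 0; aux = 5; return 2
eval_b: res = 2; ((a * b) == (-a)) -> true; b = -1; aux = 0; [i=1]; aux = 0; aux = 7; return 0
verdict: not equivalent; witness: a=-2, b=-1


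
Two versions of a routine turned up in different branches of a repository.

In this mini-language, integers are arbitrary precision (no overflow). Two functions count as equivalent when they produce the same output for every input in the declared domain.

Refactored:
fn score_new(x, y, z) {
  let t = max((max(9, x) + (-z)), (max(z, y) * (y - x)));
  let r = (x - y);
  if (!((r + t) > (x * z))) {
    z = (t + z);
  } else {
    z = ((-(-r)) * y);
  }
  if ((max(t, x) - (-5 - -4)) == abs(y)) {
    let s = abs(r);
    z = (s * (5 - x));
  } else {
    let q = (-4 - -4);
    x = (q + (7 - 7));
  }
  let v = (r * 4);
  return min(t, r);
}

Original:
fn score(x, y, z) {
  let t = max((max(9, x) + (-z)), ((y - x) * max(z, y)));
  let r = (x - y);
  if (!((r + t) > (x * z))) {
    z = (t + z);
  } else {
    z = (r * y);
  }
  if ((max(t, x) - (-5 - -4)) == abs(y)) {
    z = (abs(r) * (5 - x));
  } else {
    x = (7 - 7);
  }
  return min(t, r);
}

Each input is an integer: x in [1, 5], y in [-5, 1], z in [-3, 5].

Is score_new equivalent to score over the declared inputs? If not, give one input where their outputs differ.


Although constant usage differs, and statement counts differ, and local variable names differ, and arithmetic usage differs, 315/315 inputs agree.
verdict: equivalent


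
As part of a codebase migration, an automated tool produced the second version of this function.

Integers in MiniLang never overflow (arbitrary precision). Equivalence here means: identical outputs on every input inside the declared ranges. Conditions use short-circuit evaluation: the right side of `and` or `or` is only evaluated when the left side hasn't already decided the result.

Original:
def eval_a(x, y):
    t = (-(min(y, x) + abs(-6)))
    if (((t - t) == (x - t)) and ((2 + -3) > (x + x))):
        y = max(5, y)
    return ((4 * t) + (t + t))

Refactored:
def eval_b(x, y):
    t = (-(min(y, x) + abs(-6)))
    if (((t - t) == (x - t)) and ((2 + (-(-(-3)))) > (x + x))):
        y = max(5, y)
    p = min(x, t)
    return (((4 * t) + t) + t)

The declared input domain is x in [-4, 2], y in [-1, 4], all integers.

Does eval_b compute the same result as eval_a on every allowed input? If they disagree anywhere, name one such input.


Behavior is preserved: although min/max/abs usage differs; and local variable names differ; and statement counts differ, the outputs never diverge.
One worked example (x=-4, y=1) — eval_a: t = -2; (((t - t) == (x - t)) and ((2 + -3) > (x + x))) -> false; return -12; eval_b: t = -2; (((t - t) == (x - t)) and ((2 + (-(-(-3)))) > (x + x))) -> false; p = -4; return -12; agreement on -12.
Checked all 42 inputs in the declared domain: the outputs agree on every one.
verdict: equivalent


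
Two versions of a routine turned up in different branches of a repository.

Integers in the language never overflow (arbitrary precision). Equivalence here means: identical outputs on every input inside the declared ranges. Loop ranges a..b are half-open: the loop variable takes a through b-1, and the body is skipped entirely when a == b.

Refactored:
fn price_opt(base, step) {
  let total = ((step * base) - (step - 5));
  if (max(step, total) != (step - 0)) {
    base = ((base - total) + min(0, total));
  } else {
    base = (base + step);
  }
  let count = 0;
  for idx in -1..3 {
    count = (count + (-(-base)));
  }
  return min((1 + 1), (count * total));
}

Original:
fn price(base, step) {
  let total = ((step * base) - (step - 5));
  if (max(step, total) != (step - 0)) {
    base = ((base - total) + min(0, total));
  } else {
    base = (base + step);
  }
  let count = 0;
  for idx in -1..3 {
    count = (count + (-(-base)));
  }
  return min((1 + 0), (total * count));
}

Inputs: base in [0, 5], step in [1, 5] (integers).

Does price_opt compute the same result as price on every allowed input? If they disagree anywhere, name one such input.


Take base=0, step=3.
price: total=2, then (max(step, total) != (step - 0)) is false, then base=3, then count=0, then (idx=-1), then count=3, then (idx=0), then count=6, then (idx=1), then count=9, then (idx=2), then count=12, then returns 1
price_opt: total=2, then (max(step, total) != (step - 0)) is false, then base=3, then count=0, then (idx=-1), then count=3, then (idx=0), then count=6, then (idx=1), then count=9, then (idx=2), then count=12, then returns 2
1 against 2: the behavior changed.
verdict: not equivalent; witness: base=0, step=3


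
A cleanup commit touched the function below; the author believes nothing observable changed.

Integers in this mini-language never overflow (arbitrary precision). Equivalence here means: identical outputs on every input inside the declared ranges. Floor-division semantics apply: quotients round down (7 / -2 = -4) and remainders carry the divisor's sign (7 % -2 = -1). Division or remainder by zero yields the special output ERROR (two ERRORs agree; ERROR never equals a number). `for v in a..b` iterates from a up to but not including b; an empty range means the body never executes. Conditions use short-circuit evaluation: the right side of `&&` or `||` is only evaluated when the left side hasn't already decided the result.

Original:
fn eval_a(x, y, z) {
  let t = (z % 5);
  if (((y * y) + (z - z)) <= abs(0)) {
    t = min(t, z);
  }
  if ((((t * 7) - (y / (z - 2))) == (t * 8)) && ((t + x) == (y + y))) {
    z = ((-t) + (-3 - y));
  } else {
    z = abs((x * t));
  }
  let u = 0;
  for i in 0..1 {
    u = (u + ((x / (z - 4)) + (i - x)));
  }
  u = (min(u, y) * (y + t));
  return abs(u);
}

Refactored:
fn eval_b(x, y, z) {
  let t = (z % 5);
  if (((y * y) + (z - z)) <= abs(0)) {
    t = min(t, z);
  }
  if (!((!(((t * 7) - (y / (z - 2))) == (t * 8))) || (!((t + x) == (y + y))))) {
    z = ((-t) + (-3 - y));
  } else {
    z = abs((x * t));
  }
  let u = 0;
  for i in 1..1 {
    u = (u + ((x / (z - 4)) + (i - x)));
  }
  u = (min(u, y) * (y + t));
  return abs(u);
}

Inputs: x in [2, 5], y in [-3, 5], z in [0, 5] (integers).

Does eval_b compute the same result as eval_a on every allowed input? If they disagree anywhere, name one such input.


Evaluate both at x=2, y=-2, z=0.
eval_a: t=0, then (((y * y) + (z - z)) <= abs(0)) is false, then ((((t * 7) - (y / (z - 2))) == (t * 8)) && ((t + x) == (y + y))) is false, then z=0, then u=0, then (i=0), then u=-3, then u=6, then returns 6
eval_b: t=0, then (((y * y) + (z - z)) <= abs(0)) is false, then (!((!(((t * 7) - (y / (z - 2))) == (t * 8))) || (!((t + x) == (y + y))))) is false, then z=0, then u=0, then the loop over i runs zero times, then u=4, then returns 4
6 != 4, so the rewrite changes behavior.
verdict: not equivalent; witness: x=2, y=-2, z=0


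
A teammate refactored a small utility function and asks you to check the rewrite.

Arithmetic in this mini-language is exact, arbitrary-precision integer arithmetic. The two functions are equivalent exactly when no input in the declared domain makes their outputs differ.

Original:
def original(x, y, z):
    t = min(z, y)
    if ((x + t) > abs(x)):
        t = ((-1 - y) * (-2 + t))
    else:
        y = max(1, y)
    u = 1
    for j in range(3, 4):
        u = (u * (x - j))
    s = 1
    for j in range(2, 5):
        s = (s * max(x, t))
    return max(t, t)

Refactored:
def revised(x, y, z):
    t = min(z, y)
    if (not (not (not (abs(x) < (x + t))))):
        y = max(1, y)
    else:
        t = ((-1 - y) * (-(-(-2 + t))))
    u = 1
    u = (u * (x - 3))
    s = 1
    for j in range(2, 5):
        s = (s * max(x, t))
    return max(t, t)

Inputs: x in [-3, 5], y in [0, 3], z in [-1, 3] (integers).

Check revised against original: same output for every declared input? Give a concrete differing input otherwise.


Behavior is preserved: although comparison usage differs, plus boolean connective usage differs, plus loop structure differs, plus constant usage differs, plus statement counts differ, the outputs never diverge.
Tracing x=0, y=0, z=1: original: t=0, then ((x + t) > abs(x)) is false, then y=1, then u=1, then (j=3), then u=-3, then s=1, then (j=2), then s=0, then (j=3), then s=0, then (j=4), then s=0, then returns 0 | revised: t=0, then (not (not (not (abs(x) < (x + t))))) is true, then y=1, then u=1, then u=-3, then s=1, then (j=2), then s=0, then (j=3), then s=0, then (j=4), then s=0, then returns 0 — matching result 0.
Checked all 180 inputs in the declared domain: the outputs agree on every one.
verdict: equivalent


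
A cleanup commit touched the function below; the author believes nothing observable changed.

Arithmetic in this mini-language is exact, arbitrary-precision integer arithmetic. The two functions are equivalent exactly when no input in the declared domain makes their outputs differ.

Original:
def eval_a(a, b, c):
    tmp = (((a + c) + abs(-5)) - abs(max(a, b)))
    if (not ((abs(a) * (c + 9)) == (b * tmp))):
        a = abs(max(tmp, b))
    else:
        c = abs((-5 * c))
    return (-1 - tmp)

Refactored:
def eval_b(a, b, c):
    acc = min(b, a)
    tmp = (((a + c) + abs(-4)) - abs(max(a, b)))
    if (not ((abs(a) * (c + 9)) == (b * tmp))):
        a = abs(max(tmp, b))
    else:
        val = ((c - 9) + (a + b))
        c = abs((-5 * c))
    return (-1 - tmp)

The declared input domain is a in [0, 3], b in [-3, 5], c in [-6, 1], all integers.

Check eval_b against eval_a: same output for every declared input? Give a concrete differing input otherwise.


There is a counterexample at a=0, b=-3, c=-6: 0 on one side, 1 on the other.
eval_a: tmp := -1 | (not ((abs(a) * (c + 9)) == (b * tmp))): true | a := 1 | result 0
eval_b: acc := -3 | tmp := -2 | (not ((abs(a) * (c + 9)) == (b * tmp))): true | a := 2 | result 1
verdict: not equivalent; witness: a=0, b=-3, c=-6


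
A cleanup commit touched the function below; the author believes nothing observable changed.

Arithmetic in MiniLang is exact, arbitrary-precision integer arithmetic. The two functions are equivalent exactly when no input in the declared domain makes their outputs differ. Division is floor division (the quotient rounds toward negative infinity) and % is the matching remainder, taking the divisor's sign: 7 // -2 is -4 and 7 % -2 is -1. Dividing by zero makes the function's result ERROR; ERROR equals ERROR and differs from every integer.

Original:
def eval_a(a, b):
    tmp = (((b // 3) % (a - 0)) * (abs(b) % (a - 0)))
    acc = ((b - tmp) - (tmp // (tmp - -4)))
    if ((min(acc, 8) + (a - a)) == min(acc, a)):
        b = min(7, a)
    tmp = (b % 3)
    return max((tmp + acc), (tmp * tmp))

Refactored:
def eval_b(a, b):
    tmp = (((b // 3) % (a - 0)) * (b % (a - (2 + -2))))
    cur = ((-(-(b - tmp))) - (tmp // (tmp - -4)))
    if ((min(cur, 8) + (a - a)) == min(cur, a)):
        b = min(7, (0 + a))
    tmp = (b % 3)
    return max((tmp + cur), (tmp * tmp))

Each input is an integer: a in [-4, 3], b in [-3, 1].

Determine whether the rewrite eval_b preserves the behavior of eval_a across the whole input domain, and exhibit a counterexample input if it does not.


At a=-3, b=-1: eval_a gives 0, eval_b gives 4.
verdict: not equivalent; witness: a=-3, b=-1


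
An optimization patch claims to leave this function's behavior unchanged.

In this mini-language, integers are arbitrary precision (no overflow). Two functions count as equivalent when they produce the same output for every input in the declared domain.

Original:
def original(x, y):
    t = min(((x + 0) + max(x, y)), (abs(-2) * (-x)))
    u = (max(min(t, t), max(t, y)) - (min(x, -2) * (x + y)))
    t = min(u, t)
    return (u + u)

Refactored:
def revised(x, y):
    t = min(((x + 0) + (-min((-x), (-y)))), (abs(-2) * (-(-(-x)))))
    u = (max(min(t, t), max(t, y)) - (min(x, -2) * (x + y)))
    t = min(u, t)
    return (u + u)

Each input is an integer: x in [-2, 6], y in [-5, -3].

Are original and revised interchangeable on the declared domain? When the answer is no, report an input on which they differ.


Comparing the listings, the differences include: min/max/abs usage differs.
As a probe, take x=-1, y=-5: original runs t := -2 | u := -14 | t := -14 | result -28; revised runs t := -2 | u := -14 | t := -14 | result -28; both end at -28.
Checked all 27 inputs in the declared domain: the outputs agree on every one.
verdict: equivalent


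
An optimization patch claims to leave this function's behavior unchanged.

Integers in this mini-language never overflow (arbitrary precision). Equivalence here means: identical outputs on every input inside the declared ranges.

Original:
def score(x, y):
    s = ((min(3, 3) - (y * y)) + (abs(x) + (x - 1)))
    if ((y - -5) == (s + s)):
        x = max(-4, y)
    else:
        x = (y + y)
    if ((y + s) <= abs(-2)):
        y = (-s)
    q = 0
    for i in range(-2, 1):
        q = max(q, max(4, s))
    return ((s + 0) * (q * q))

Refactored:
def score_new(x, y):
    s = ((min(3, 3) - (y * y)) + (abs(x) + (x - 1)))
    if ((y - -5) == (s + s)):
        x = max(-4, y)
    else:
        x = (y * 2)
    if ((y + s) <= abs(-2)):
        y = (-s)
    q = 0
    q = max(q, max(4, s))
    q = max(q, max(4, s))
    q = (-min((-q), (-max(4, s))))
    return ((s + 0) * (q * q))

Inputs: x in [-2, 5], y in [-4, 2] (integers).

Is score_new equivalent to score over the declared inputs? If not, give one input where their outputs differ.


This is a faithful refactor — arithmetic usage differs, constant usage differs, min/max/abs usage differs, statement counts differ, local variable names differ, loop structure differs, but the computed results match everywhere.
Spot check at x=5, y=-3 — score: s := 3 | ((y - -5) == (s + s)): false | x := -6 | ((y + s) <= abs(-2)): true | y := -3 | q := 0 | iter i=-2: | q := 4 | iter i=-1: | q := 4 | iter i=0: | q := 4 | result 48. score_new: s := 3 | ((y - -5) == (s + s)): false | x := -6 | ((y + s) <= abs(-2)): true | y := -3 | q := 0 | q := 4 | q := 4 | q := 4 | result 48. Both give 48.
An exhaustive pass over the 56 declared inputs shows identical outputs.
verdict: equivalent


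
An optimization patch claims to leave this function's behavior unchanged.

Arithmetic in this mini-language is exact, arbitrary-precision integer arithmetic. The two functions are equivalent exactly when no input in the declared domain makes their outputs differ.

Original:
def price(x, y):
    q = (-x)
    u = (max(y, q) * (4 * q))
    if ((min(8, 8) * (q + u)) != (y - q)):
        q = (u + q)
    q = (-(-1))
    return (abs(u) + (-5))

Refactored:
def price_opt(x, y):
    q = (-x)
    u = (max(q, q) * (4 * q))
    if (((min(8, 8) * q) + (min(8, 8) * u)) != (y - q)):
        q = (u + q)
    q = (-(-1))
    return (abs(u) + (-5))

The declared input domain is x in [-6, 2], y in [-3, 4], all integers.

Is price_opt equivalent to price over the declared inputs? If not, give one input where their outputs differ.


On input x=-3, y=4, price returns 43 while price_opt returns 31.
verdict: not equivalent; witness: x=-3, y=4


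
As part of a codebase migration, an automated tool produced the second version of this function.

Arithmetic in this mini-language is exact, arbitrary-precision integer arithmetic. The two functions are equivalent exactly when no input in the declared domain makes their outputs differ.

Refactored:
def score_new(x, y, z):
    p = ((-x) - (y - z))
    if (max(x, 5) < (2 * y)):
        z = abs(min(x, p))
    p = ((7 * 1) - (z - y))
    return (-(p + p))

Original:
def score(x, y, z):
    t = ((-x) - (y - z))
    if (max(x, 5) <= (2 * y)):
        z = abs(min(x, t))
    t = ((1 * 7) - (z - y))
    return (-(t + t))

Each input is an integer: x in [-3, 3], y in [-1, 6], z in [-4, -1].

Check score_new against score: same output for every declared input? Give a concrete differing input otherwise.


Although `(max(x, 5) <= (2 * y))` became `(max(x, 5) < (2 * y))`, no input in the stated domain can expose it; all 224 inputs agree.
verdict: equivalent


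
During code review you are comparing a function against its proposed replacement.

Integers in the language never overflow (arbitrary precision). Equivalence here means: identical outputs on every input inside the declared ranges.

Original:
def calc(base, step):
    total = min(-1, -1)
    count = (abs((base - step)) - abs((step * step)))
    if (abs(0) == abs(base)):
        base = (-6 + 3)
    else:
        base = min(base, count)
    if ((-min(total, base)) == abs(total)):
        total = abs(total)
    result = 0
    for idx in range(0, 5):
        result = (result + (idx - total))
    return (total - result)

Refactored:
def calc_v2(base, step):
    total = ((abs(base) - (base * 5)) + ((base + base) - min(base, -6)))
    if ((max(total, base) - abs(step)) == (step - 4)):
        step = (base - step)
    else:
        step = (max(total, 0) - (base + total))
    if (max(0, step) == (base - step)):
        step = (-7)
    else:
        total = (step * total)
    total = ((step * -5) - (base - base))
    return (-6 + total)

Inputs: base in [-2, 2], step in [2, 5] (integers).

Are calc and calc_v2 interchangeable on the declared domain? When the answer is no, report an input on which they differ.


Evaluate both at base=-1, step=2.
calc: total := -1 | count := -1 | (abs(0) == abs(base)): false | base := -1 | ((-min(total, base)) == abs(total)): true | total := 1 | result := 0 | iter idx=0: | result := -1 | iter idx=1: | result := -1 | iter idx=2: | result := 0 | iter idx=3: | result := 2 | iter idx=4: | result := 5 | result -4
calc_v2: total := 10 | ((max(total, base) - abs(step)) == (step - 4)): false | step := 1 | (max(0, step) == (base - step)): false | total := 10 | total := -5 | result -11
-4 against -11: the behavior changed.
verdict: not equivalent; witness: base=-1, step=2


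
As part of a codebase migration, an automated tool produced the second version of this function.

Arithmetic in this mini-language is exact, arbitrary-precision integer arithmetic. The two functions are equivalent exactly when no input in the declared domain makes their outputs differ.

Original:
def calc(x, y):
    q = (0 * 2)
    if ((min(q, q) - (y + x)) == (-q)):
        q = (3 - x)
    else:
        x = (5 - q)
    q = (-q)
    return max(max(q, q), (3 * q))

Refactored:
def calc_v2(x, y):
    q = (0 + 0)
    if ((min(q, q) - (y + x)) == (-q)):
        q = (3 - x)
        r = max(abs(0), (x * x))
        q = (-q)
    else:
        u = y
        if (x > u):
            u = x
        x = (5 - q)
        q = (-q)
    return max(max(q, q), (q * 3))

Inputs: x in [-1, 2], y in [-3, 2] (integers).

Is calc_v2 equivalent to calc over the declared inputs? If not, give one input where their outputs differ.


This is a faithful refactor — comparison usage differs, and branching structure differs, and statement counts differ, and arithmetic usage differs, and local variable names differ, and constant usage differs, and min/max/abs usage differs, but the computed results match everywhere.
Tracing x=1, y=-2: calc: q = 0; ((min(q, q) - (y + x)) == (-q)) -> false; x = 5; q = 0; return 0 | calc_v2: q = 0; ((min(q, q) - (y + x)) == (-q)) -> false; u = -2; (x > u) -> true; u = 1; x = 5; q = 0; return 0 — matching result 0.
Every one of the 24 inputs gives matching results.
verdict: equivalent
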